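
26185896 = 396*66126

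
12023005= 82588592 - 70565587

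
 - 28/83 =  - 1 + 55/83 = - 0.34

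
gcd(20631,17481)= 3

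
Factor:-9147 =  - 3^1*3049^1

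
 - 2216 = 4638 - 6854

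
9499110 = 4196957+5302153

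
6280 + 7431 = 13711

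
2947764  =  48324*61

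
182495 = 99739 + 82756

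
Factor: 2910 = 2^1 * 3^1  *  5^1*97^1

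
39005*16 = 624080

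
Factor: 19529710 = 2^1*5^1*37^1*52783^1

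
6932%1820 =1472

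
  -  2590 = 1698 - 4288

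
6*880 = 5280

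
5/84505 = 1/16901= 0.00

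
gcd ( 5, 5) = 5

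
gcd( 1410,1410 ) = 1410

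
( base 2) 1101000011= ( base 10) 835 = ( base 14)439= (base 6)3511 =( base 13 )4C3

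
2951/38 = 2951/38 = 77.66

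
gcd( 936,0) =936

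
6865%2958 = 949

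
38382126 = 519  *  73954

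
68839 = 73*943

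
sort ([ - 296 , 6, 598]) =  [ - 296,6,598 ] 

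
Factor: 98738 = 2^1*49369^1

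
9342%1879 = 1826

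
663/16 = 41 + 7/16 = 41.44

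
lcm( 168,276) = 3864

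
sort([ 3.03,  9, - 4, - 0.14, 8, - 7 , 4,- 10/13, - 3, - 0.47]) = [- 7, - 4, - 3, - 10/13, - 0.47, - 0.14,3.03, 4,8, 9] 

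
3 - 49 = -46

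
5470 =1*5470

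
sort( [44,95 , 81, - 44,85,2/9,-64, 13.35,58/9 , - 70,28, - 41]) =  [ - 70, - 64, - 44, - 41 , 2/9,  58/9,  13.35, 28,44,81,85,95] 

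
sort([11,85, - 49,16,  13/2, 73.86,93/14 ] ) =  [-49,13/2, 93/14, 11,16, 73.86, 85 ] 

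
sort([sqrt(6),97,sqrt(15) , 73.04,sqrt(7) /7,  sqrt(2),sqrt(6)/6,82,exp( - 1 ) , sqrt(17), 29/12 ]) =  [exp ( - 1 ),sqrt(7 )/7,  sqrt(6) /6,sqrt ( 2), 29/12,sqrt(6), sqrt(15), sqrt( 17 ), 73.04,82,97 ] 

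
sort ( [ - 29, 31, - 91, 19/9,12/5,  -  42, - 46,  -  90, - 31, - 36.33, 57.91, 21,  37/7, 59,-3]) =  [ - 91, - 90  , - 46, - 42 , - 36.33, - 31, - 29,-3, 19/9, 12/5, 37/7 , 21 , 31, 57.91, 59]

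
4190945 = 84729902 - 80538957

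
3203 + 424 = 3627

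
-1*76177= - 76177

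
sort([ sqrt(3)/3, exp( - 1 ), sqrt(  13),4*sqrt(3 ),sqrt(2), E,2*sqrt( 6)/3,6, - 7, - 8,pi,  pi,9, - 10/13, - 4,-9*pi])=[-9*pi, - 8, - 7,-4,-10/13,exp(  -  1),sqrt(3)/3, sqrt( 2),2*sqrt( 6 ) /3,E,pi, pi, sqrt( 13),6, 4*sqrt ( 3),9]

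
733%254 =225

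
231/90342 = 11/4302 = 0.00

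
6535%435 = 10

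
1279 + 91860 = 93139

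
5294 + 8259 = 13553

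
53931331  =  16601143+37330188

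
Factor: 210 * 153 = 2^1*3^3*5^1*7^1 * 17^1 = 32130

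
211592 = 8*26449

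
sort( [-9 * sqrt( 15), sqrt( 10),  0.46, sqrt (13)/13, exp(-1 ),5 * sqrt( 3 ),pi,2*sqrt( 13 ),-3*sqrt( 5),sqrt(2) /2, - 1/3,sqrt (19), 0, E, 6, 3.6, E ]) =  [-9*sqrt( 15 ), - 3*sqrt( 5), - 1/3,0, sqrt( 13)/13,exp( - 1), 0.46 , sqrt (2 ) /2, E, E, pi, sqrt( 10),3.6, sqrt( 19),6, 2*sqrt( 13)  ,  5*sqrt ( 3 )] 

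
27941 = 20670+7271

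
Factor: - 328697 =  - 41^1*8017^1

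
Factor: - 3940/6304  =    -  2^( - 3) * 5^1= -  5/8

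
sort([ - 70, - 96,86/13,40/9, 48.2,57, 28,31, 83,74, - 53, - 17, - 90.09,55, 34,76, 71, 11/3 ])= [ - 96, - 90.09 , - 70, - 53, - 17,11/3,40/9,86/13, 28,31,34,48.2,55,57, 71,74, 76,83]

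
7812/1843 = 4 + 440/1843 = 4.24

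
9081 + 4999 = 14080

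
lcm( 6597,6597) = 6597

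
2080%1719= 361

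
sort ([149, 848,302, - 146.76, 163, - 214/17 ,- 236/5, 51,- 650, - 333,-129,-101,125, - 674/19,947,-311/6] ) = [-650,- 333, - 146.76, - 129, - 101,  -  311/6  , - 236/5  , - 674/19, - 214/17,51, 125, 149,163,302, 848,  947] 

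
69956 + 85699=155655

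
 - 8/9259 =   -  8/9259 = - 0.00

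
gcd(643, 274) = 1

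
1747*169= 295243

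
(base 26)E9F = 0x25f1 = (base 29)BFR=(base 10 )9713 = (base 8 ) 22761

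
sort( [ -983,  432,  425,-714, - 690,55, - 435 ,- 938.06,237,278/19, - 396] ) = [ - 983, - 938.06 , - 714,- 690, - 435 , - 396,278/19,55, 237,425 , 432] 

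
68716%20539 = 7099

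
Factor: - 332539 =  - 193^1 *1723^1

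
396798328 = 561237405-164439077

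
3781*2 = 7562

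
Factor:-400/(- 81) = 2^4*3^( - 4 )*5^2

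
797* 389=310033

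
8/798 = 4/399 = 0.01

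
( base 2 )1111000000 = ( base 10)960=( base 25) 1DA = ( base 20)280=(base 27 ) 18f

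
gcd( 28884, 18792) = 348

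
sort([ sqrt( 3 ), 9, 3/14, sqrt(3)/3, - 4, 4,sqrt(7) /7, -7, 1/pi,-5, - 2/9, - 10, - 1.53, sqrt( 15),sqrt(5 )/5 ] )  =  [- 10, - 7,-5, - 4,-1.53, - 2/9,3/14,1/pi, sqrt (7 ) /7,sqrt( 5) /5, sqrt(3 )/3, sqrt(3 ), sqrt( 15 ), 4,9 ]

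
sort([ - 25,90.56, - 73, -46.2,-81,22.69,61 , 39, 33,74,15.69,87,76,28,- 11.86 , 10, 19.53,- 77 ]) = [ - 81,-77, - 73 , - 46.2, - 25,-11.86,10,15.69,19.53, 22.69,28,33,39,61,74, 76,87, 90.56]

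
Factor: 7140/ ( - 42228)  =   - 3^( - 2) * 5^1*7^1 * 23^( - 1 )  =  - 35/207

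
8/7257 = 8/7257 = 0.00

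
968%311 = 35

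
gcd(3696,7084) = 308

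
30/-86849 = -1  +  86819/86849=-0.00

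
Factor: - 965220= - 2^2*3^1*5^1 * 16087^1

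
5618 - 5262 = 356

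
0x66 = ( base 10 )102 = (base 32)36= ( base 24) 46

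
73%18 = 1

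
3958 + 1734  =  5692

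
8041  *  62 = 498542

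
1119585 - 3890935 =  - 2771350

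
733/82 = 733/82=8.94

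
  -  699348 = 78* ( - 8966 ) 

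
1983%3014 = 1983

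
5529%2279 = 971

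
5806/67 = 86+44/67 =86.66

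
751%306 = 139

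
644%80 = 4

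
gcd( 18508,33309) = 1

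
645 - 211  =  434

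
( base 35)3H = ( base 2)1111010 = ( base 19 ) 68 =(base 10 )122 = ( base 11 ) 101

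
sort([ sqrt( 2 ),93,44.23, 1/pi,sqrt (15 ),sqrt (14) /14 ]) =[sqrt(14)/14, 1/pi,sqrt( 2),sqrt( 15)  ,  44.23,93 ] 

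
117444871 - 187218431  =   - 69773560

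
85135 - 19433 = 65702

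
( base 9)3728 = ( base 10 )2780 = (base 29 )38P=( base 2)101011011100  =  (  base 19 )7d6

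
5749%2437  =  875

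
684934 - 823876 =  - 138942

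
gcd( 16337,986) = 17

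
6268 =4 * 1567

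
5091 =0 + 5091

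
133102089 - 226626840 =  - 93524751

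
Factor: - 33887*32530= - 2^1*5^1*7^1*47^1* 103^1*3253^1 = - 1102344110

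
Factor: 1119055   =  5^1 *7^1*31973^1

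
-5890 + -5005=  - 10895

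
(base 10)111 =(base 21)56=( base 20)5B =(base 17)69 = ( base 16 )6f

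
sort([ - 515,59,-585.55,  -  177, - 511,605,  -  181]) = [-585.55, - 515, - 511, - 181,-177,59,  605 ] 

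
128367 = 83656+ 44711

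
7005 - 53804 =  - 46799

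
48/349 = 48/349  =  0.14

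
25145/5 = 5029=5029.00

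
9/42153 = 3/14051 = 0.00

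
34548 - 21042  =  13506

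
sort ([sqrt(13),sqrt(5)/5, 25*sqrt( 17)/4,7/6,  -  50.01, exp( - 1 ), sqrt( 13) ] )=[ - 50.01,exp( - 1),  sqrt(5)/5,7/6,sqrt( 13), sqrt (13 ),25*sqrt(17 ) /4 ] 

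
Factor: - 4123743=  - 3^1*13^1*43^1  *  2459^1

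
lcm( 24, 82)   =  984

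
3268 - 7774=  - 4506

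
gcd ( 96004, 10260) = 4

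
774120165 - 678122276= 95997889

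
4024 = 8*503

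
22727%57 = 41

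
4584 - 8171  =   - 3587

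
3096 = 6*516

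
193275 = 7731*25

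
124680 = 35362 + 89318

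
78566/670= 39283/335 = 117.26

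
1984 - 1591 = 393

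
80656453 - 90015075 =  - 9358622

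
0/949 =0 = 0.00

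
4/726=2/363 = 0.01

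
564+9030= 9594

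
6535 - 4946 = 1589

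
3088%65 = 33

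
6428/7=6428/7=918.29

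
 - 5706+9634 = 3928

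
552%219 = 114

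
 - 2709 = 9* ( - 301 )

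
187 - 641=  - 454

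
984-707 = 277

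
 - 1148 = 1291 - 2439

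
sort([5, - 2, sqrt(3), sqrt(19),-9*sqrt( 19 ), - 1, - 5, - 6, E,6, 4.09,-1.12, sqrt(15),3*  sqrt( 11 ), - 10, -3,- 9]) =[ - 9*sqrt(19), - 10,- 9, - 6,-5, - 3, -2 , - 1.12, - 1,sqrt ( 3), E,  sqrt( 15),4.09,sqrt(19) , 5, 6, 3*sqrt(11)]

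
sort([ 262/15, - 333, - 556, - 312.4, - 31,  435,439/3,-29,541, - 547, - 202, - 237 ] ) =[ - 556 ,-547,-333, - 312.4, - 237, - 202, - 31, - 29 , 262/15, 439/3,435,541]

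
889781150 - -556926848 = 1446707998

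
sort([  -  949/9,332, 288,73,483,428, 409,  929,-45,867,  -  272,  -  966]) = [ - 966, - 272,  -  949/9, - 45,73,288,332,409,428,483,867, 929 ]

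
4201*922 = 3873322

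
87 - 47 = 40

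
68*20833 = 1416644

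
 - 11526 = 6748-18274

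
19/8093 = 19/8093=0.00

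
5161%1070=881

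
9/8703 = 1/967= 0.00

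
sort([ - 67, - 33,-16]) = [ - 67,- 33,- 16 ] 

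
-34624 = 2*( - 17312)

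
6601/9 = 733+4/9 = 733.44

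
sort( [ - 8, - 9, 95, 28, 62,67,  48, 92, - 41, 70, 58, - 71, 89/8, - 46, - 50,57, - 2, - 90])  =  [ - 90, - 71, - 50, - 46, - 41, - 9,-8,-2, 89/8, 28 , 48,57, 58, 62, 67, 70,92,  95] 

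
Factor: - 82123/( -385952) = 2^( - 5)*7^(- 1 )* 41^1*1723^(-1)*2003^1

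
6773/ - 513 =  -14+409/513 = -13.20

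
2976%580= 76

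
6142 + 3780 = 9922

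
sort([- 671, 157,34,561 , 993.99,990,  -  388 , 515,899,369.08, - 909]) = [-909,-671,  -  388,34, 157,369.08,515, 561,899, 990,993.99]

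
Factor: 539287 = 7^1*77041^1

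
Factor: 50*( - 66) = - 3300 = - 2^2*3^1*5^2*11^1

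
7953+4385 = 12338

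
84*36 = 3024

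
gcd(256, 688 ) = 16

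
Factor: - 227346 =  - 2^1*3^1*7^1*5413^1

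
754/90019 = 754/90019 = 0.01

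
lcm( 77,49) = 539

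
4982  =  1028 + 3954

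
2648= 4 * 662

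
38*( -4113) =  - 156294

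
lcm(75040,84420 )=675360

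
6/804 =1/134 = 0.01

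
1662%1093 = 569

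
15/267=5/89= 0.06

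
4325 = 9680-5355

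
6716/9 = 6716/9= 746.22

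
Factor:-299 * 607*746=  - 2^1*13^1*23^1*373^1*607^1 = -  135393778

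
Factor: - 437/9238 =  - 2^(  -  1)*19^1*23^1*31^(-1 ) * 149^(  -  1)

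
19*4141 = 78679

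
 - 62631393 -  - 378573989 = 315942596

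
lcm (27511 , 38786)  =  2365946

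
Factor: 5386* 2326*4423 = 2^2 * 1163^1 * 2693^1*4423^1 = 55410618628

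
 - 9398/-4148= 4699/2074  =  2.27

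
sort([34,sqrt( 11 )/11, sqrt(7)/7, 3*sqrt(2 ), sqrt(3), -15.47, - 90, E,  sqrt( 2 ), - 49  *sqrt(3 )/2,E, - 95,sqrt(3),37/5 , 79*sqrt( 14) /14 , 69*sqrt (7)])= [ - 95, - 90,-49 * sqrt( 3 )/2, - 15.47,sqrt( 11) /11,sqrt(7)/7,sqrt( 2 ),sqrt(3),sqrt(3),E,  E,3*sqrt(2), 37/5, 79 * sqrt( 14) /14,34, 69*sqrt(7 )] 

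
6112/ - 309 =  - 6112/309 = - 19.78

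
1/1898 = 1/1898 = 0.00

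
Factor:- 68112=-2^4*3^2 * 11^1*43^1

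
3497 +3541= 7038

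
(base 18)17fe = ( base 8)20300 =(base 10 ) 8384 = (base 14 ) 30AC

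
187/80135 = 17/7285 = 0.00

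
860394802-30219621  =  830175181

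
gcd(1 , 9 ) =1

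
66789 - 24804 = 41985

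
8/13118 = 4/6559 = 0.00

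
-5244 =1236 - 6480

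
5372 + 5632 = 11004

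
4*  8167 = 32668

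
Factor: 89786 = 2^1*44893^1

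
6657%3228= 201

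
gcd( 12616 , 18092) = 4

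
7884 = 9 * 876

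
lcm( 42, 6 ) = 42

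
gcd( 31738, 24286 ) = 2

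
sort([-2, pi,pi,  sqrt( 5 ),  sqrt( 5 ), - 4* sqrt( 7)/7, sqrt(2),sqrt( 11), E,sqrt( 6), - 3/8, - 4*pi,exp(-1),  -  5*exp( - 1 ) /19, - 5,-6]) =[-4*pi, - 6,-5,- 2, - 4*sqrt( 7)/7, - 3/8,-5*exp( - 1 ) /19,exp(-1),sqrt( 2 ),sqrt( 5) , sqrt( 5), sqrt( 6 ), E,pi, pi , sqrt(11 )]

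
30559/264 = 115 + 199/264 = 115.75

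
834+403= 1237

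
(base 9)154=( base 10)130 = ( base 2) 10000010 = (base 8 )202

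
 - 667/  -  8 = 83 +3/8 = 83.38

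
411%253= 158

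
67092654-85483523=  - 18390869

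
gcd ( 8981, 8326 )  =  1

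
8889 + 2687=11576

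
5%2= 1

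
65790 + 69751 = 135541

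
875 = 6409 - 5534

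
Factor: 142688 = 2^5*7^3*13^1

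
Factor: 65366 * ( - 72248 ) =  - 4722562768 = -  2^4*7^2*11^1 * 23^1 * 29^1*821^1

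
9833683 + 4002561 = 13836244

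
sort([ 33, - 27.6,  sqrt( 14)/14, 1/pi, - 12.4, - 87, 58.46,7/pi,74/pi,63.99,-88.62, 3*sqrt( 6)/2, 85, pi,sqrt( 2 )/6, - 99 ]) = [ - 99, - 88.62,  -  87, - 27.6 , - 12.4,sqrt(2) /6,sqrt(14 )/14, 1/pi,7/pi,pi, 3*sqrt(6) /2 , 74/pi,33, 58.46 , 63.99,85 ] 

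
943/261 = 3+160/261 = 3.61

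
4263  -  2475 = 1788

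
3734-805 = 2929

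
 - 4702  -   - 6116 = 1414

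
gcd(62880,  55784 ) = 8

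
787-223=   564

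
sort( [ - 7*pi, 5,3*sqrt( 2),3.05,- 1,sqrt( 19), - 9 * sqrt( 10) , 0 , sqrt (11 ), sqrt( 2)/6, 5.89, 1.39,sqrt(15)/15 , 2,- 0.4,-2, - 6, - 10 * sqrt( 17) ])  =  [-10 *sqrt( 17), - 9*sqrt( 10 ), - 7*pi,  -  6, - 2,-1,  -  0.4, 0, sqrt( 2)/6,sqrt (15)/15, 1.39,2,3.05, sqrt(11), 3 * sqrt(2),sqrt( 19), 5, 5.89]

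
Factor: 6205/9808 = 2^( - 4) * 5^1 * 17^1*73^1*613^( - 1 ) 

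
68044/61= 1115 + 29/61 = 1115.48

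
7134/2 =3567 = 3567.00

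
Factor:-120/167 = -2^3*3^1*5^1 * 167^( - 1 )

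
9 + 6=15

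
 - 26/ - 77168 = 1/2968= 0.00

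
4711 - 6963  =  -2252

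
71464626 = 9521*7506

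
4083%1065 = 888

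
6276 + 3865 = 10141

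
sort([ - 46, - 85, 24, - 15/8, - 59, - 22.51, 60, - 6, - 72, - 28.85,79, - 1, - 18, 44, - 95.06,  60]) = [ - 95.06, - 85, - 72, - 59, - 46, - 28.85, - 22.51,-18, - 6, - 15/8, - 1,24, 44 , 60, 60,79 ] 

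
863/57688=863/57688 =0.01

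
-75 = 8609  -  8684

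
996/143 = 6+138/143 = 6.97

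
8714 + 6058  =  14772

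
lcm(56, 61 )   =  3416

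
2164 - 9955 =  - 7791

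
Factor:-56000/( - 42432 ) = 3^(-1)*5^3*7^1*13^( - 1)* 17^( - 1)= 875/663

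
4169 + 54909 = 59078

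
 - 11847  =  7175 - 19022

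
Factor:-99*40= - 3960  =  - 2^3 * 3^2*5^1*11^1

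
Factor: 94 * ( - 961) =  - 2^1*31^2*47^1= - 90334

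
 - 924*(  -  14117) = 13044108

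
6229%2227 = 1775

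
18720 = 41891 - 23171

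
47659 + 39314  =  86973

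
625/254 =2 + 117/254 = 2.46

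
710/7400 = 71/740 = 0.10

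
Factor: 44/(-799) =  -2^2*11^1*17^ ( - 1) *47^ ( - 1) 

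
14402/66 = 218 + 7/33 = 218.21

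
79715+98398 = 178113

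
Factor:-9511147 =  - 571^1*16657^1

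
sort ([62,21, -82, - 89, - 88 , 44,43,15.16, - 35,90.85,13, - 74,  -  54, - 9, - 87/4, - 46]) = [-89, - 88,-82,-74, - 54, - 46, - 35  ,-87/4, - 9, 13,15.16,21, 43,44,62, 90.85 ]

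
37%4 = 1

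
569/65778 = 569/65778=0.01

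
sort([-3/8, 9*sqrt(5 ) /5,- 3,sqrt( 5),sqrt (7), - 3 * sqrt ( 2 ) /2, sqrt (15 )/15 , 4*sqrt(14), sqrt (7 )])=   [- 3,- 3 * sqrt (2) /2, - 3/8, sqrt (15) /15,sqrt(5) , sqrt(7 ),sqrt(7 ), 9*sqrt( 5) /5, 4 * sqrt(14 ) ] 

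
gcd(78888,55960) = 8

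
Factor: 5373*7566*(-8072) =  - 328143896496 = -2^4*3^4  *  13^1 * 97^1 *199^1*1009^1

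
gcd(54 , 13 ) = 1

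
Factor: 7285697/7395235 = 5^(-1 ) * 1479047^( - 1) * 7285697^1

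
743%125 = 118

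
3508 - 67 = 3441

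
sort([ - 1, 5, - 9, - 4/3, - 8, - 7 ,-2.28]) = [-9,-8, -7, - 2.28, - 4/3 , - 1, 5]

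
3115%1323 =469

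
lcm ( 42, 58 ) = 1218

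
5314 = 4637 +677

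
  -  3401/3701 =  - 1+300/3701 =-0.92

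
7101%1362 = 291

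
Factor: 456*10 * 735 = 3351600 = 2^4*3^2 * 5^2 * 7^2*19^1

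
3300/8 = 825/2 = 412.50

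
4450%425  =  200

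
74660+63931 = 138591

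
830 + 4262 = 5092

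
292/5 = 292/5 = 58.40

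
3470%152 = 126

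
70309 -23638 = 46671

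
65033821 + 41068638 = 106102459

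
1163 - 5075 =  - 3912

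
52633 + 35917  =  88550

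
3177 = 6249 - 3072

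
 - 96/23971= - 96/23971 = - 0.00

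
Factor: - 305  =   - 5^1*61^1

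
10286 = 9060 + 1226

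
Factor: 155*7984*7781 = 9629143120 = 2^4*5^1 * 31^2*251^1 * 499^1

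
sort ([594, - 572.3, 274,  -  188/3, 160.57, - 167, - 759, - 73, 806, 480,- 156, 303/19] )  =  [ - 759, - 572.3 , - 167, - 156, - 73, - 188/3, 303/19, 160.57 , 274, 480, 594, 806] 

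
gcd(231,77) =77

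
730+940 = 1670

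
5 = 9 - 4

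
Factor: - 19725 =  - 3^1 * 5^2*263^1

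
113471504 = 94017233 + 19454271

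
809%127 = 47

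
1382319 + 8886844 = 10269163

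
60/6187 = 60/6187 = 0.01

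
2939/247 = 11 + 222/247 = 11.90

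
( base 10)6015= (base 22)C99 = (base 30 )6KF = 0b1011101111111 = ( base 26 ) 8N9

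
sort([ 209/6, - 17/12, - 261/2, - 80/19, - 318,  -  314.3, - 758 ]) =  [ - 758,  -  318, - 314.3,-261/2, - 80/19, -17/12,209/6 ] 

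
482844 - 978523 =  -495679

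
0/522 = 0   =  0.00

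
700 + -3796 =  - 3096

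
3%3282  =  3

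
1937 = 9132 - 7195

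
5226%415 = 246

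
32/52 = 8/13 = 0.62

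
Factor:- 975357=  -3^2* 29^1*37^1*101^1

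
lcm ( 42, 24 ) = 168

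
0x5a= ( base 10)90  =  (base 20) 4A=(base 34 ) 2M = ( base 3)10100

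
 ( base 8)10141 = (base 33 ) 3S2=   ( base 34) 3lb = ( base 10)4193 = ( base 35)3ES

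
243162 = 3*81054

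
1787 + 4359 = 6146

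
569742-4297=565445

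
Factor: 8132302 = 2^1*4066151^1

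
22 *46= 1012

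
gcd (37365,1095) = 15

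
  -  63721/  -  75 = 849 + 46/75 = 849.61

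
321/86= 3 + 63/86 = 3.73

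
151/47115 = 151/47115 = 0.00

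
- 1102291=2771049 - 3873340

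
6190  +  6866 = 13056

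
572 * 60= 34320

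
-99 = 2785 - 2884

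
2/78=1/39 = 0.03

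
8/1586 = 4/793 = 0.01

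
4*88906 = 355624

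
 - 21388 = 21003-42391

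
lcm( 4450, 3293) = 164650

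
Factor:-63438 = -2^1*3^1*97^1*109^1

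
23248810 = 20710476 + 2538334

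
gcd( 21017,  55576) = 1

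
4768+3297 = 8065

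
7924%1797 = 736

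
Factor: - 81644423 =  - 7^1*11663489^1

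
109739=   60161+49578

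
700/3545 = 140/709  =  0.20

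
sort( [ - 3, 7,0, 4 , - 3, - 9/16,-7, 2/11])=[ - 7, - 3, - 3, - 9/16, 0, 2/11  ,  4, 7]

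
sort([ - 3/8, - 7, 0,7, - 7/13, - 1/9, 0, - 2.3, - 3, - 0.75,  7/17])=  [ - 7, - 3, - 2.3, - 0.75, -7/13, - 3/8, - 1/9,0,  0, 7/17, 7]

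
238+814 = 1052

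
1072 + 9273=10345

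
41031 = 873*47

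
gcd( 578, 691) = 1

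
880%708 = 172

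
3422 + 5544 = 8966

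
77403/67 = 77403/67 = 1155.27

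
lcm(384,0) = 0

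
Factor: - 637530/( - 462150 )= 3^( - 1 )*5^( - 1 ) * 13^( - 1 )*269^1 = 269/195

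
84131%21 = 5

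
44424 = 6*7404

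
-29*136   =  -3944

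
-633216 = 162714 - 795930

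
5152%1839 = 1474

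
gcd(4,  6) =2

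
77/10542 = 11/1506 = 0.01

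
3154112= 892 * 3536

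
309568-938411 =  - 628843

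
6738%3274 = 190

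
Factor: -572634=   -2^1*3^2*29^1*1097^1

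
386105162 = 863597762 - 477492600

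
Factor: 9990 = 2^1*3^3*5^1*37^1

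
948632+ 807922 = 1756554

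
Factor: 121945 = 5^1*29^3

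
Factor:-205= - 5^1*41^1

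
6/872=3/436 =0.01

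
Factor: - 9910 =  - 2^1*5^1*991^1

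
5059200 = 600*8432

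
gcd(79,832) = 1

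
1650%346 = 266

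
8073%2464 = 681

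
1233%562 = 109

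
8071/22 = 366+19/22=366.86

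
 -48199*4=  - 192796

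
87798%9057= 6285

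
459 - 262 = 197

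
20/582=10/291 = 0.03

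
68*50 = 3400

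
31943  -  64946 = -33003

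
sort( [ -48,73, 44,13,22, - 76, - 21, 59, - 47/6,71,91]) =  [-76, - 48, - 21, -47/6,  13,22,  44, 59, 71, 73,91 ] 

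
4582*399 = 1828218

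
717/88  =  717/88 = 8.15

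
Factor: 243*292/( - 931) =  - 70956/931 = - 2^2*3^5*7^(  -  2)*19^( - 1 )*73^1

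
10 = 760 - 750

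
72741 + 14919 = 87660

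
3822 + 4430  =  8252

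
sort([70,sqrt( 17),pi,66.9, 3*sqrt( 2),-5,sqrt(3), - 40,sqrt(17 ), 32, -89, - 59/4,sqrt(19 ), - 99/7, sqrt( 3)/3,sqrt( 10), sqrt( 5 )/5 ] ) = [-89, - 40, - 59/4, - 99/7, - 5,sqrt( 5 )/5, sqrt( 3)/3,sqrt( 3),  pi,sqrt(10 ),sqrt( 17),sqrt(17),3  *  sqrt( 2), sqrt( 19), 32, 66.9,70]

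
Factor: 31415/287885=61/559 = 13^( - 1)*43^(- 1)* 61^1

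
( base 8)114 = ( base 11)6A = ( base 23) 37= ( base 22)3A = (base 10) 76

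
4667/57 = 81 + 50/57  =  81.88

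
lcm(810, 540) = 1620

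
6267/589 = 6267/589 = 10.64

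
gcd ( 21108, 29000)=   4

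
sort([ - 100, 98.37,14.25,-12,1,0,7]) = [ - 100, - 12, 0,  1,7, 14.25,98.37 ]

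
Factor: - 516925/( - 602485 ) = 5^1*13^( - 2 )*29^1 = 145/169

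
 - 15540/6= - 2590=- 2590.00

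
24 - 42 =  -18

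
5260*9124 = 47992240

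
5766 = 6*961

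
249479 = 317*787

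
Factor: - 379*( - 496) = 2^4*31^1*379^1 = 187984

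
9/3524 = 9/3524 = 0.00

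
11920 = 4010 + 7910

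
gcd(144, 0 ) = 144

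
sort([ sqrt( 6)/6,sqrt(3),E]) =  [ sqrt( 6)/6, sqrt( 3 ),E ]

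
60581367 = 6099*9933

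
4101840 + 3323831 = 7425671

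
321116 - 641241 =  - 320125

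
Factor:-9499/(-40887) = 3^( - 2)*11^( - 1)*23^1 =23/99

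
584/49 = 584/49= 11.92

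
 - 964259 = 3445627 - 4409886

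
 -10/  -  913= 10/913= 0.01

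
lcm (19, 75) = 1425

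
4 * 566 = 2264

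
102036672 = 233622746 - 131586074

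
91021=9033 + 81988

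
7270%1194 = 106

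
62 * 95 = 5890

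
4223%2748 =1475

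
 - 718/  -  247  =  2 + 224/247 = 2.91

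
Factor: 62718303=3^1* 151^1 * 138451^1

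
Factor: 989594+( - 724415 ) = 3^1*37^1*2389^1 = 265179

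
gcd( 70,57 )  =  1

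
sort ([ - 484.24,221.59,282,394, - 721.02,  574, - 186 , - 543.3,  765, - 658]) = [ - 721.02 ,  -  658 , - 543.3, - 484.24, - 186,221.59,282,394,574, 765 ]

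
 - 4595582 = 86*(  -  53437)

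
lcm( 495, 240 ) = 7920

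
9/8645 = 9/8645=0.00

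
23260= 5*4652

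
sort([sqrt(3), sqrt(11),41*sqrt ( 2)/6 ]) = [sqrt(3),sqrt(11), 41*sqrt( 2)/6]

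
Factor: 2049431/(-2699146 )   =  -2^ (-1)*29^(-1)*173^( - 1 )*269^(-1)*2049431^1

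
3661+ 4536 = 8197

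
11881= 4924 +6957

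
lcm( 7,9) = 63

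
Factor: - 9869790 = -2^1*3^1*5^1*7^1  *  43^1*1093^1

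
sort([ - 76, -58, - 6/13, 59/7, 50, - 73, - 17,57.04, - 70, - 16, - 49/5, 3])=[ - 76,-73, - 70, - 58, - 17, - 16, - 49/5 , - 6/13,3,59/7, 50,57.04]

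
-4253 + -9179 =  - 13432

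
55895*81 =4527495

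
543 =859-316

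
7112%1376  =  232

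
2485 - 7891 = -5406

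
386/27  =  14 + 8/27 = 14.30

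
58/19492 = 29/9746 = 0.00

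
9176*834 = 7652784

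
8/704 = 1/88 = 0.01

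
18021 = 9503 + 8518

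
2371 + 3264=5635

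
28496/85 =335+21/85 = 335.25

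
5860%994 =890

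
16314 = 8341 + 7973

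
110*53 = 5830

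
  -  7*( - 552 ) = 3864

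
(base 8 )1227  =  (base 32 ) kn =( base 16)297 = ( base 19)1fh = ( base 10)663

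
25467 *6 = 152802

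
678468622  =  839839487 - 161370865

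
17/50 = 17/50 = 0.34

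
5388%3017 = 2371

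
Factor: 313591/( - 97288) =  - 2^ (  -  3)*557^1*563^1*12161^( - 1)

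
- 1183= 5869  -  7052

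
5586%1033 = 421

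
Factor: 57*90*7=2^1*3^3  *  5^1*7^1*19^1 = 35910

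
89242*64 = 5711488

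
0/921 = 0 = 0.00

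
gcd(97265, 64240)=5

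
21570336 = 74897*288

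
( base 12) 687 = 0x3C7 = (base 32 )u7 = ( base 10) 967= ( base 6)4251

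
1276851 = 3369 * 379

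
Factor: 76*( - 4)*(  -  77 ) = 23408 = 2^4* 7^1 * 11^1*19^1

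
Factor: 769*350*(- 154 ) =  - 41449100 = -2^2* 5^2* 7^2*11^1*769^1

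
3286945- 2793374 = 493571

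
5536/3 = 1845 + 1/3= 1845.33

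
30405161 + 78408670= 108813831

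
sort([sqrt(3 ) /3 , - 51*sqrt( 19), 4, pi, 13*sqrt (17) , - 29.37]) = [ - 51* sqrt(19), - 29.37, sqrt(3)/3,pi,4, 13 * sqrt( 17) ]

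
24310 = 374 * 65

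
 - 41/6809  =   - 41/6809 = - 0.01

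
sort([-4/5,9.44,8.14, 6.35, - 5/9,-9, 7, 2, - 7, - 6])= [ - 9, - 7, - 6, - 4/5,- 5/9,2, 6.35,7,8.14,9.44]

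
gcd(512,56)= 8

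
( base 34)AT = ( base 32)BH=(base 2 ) 101110001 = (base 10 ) 369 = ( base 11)306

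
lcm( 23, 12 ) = 276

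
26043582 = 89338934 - 63295352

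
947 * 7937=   7516339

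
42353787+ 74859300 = 117213087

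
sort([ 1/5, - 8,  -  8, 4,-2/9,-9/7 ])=[ - 8, - 8, - 9/7, - 2/9, 1/5, 4 ]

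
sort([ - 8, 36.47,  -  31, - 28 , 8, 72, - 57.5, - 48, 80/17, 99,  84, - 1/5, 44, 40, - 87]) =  [ - 87, - 57.5, - 48, - 31, - 28, - 8,  -  1/5, 80/17 , 8,36.47, 40, 44, 72 , 84, 99 ] 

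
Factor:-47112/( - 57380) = 78/95= 2^1*3^1*5^(- 1 )*13^1*19^ ( - 1)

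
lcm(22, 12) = 132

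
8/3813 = 8/3813 = 0.00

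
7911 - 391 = 7520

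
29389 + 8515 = 37904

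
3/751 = 3/751  =  0.00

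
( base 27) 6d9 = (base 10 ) 4734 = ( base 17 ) g68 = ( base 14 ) 1a22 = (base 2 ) 1001001111110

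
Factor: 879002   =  2^1*17^1*103^1 *251^1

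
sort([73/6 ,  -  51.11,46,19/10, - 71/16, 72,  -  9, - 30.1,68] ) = [ - 51.11,-30.1, - 9, - 71/16,19/10,73/6 , 46, 68 , 72 ] 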